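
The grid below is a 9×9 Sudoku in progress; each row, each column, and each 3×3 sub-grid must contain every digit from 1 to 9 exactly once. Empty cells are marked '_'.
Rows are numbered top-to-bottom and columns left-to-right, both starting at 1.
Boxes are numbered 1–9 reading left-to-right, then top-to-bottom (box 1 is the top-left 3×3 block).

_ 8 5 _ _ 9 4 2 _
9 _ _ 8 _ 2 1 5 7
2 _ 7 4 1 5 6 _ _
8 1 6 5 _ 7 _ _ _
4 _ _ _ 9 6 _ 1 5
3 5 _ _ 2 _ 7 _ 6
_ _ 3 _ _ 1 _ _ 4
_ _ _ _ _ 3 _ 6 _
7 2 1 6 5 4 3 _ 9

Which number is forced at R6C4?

1

Row 6 already contains {2, 3, 5, 6, 7}.
Column 4 already contains {4, 5, 6, 8}.
Its 3×3 block (box 5) already contains {2, 5, 6, 7, 9}.
The only value from 1–9 not eliminated is 1, so R6C4 = 1.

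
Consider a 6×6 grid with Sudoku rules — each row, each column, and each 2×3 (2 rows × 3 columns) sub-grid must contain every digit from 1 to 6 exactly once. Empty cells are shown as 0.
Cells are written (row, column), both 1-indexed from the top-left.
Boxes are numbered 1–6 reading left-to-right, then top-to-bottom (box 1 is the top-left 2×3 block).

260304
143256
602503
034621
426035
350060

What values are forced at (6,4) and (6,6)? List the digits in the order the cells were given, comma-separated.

For (6,4):
  Consider where 4 can go in column 4.
  (5,4) is out (row 5 already has a 4).
  So the only cell in column 4 that can hold 4 is (6,4).
  So (6,4) = 4.
For (6,6):
  Row 6 already contains {3, 5, 6}.
  Column 6 already contains {1, 3, 4, 5, 6}.
  Its 2×3 block (box 6) already contains {3, 5, 6}.
  The only value from 1–6 not eliminated is 2, so (6,6) = 2.

4,2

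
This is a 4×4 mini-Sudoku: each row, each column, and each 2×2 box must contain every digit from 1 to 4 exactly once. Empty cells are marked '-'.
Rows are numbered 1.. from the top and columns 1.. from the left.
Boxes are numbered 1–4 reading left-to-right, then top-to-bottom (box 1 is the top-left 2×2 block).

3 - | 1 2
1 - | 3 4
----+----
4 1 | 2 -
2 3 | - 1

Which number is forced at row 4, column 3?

4

Row 4 already contains {1, 2, 3}.
Column 3 already contains {1, 2, 3}.
Its 2×2 block (box 4) already contains {1, 2}.
The only value from 1–4 not eliminated is 4, so row 4, column 3 = 4.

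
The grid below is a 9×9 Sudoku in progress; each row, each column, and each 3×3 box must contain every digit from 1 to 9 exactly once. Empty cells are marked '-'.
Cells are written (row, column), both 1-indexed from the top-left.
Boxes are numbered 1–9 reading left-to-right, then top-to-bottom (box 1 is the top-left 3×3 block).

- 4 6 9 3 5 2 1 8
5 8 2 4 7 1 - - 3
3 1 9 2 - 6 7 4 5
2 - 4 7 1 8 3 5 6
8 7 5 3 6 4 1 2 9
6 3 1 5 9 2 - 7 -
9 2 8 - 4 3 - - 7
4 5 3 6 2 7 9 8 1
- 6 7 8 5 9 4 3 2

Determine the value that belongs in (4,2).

Row 4 already contains {1, 2, 3, 4, 5, 6, 7, 8}.
Column 2 already contains {1, 2, 3, 4, 5, 6, 7, 8}.
Its 3×3 block (box 4) already contains {1, 2, 3, 4, 5, 6, 7, 8}.
The only value from 1–9 not eliminated is 9, so (4,2) = 9.

9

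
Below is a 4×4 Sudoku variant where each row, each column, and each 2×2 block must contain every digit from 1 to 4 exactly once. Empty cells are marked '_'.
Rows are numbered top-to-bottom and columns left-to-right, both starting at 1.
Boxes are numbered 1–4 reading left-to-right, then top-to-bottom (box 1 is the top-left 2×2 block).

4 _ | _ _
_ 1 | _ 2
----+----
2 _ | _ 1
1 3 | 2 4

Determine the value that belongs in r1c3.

1

Cell r1c3 itself could take any of {1, 3} by direct elimination.
Consider where 1 can go in row 1.
r1c2 is out (column 2 already has a 1).
r1c4 is out (column 4 already has a 1).
So the only cell in row 1 that can hold 1 is r1c3.
Therefore r1c3 = 1.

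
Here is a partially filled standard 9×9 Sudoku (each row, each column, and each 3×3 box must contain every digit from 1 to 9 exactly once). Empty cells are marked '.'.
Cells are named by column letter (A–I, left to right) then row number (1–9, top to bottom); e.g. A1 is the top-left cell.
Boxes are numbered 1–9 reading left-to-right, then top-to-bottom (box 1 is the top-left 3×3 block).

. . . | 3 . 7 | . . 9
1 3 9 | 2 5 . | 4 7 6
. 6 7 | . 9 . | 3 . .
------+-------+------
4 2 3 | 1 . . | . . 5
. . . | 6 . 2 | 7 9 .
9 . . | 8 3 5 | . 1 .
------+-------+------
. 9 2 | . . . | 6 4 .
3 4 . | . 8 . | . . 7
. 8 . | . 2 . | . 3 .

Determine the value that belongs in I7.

Cell I7 itself could take any of {1, 8} by direct elimination.
Consider where 8 can go in row 7.
A7 is out (box 7 already has a 8).
D7 is out (column D already has a 8).
E7 is out (column E already has a 8).
F7 is out (box 8 already has a 8).
So the only cell in row 7 that can hold 8 is I7.
Therefore I7 = 8.

8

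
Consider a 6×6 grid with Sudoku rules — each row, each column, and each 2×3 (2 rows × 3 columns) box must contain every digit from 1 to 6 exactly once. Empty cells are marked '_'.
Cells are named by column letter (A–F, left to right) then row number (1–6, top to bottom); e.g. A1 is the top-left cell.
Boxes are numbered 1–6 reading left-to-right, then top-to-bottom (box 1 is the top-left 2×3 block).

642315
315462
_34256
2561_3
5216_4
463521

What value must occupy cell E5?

3

Row 5 already contains {1, 2, 4, 5, 6}.
Column E already contains {1, 2, 5, 6}.
Its 2×3 block (box 6) already contains {1, 2, 4, 5, 6}.
The only value from 1–6 not eliminated is 3, so E5 = 3.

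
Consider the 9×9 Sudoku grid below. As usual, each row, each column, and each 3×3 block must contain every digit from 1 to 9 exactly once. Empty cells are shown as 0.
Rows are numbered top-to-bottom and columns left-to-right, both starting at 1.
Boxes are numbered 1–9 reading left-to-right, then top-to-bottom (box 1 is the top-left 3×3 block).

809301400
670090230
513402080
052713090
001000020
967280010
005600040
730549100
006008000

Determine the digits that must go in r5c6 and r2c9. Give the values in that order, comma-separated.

For r5c6:
  Consider where 6 can go in column 6.
  r2c6 is out (row 2 already has a 6).
  r6c6 is out (row 6 already has a 6).
  r7c6 is out (row 7 already has a 6).
  So the only cell in column 6 that can hold 6 is r5c6.
  So r5c6 = 6.
For r2c9:
  Consider where 1 can go in box 3.
  r1c8 is out (row 1 already has a 1).
  r1c9 is out (row 1 already has a 1).
  r3c7 is out (row 3 already has a 1).
  r3c9 is out (row 3 already has a 1).
  So the only cell in box 3 that can hold 1 is r2c9.
  So r2c9 = 1.

6,1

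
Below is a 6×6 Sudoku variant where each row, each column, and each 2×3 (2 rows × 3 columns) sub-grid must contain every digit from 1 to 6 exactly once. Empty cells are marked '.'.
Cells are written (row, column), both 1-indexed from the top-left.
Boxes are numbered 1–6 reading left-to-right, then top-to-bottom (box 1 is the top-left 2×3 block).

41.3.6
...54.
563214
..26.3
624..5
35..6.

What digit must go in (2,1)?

2

Row 2 already contains {4, 5}.
Column 1 already contains {3, 4, 5, 6}.
Its 2×3 block (box 1) already contains {1, 4}.
The only value from 1–6 not eliminated is 2, so (2,1) = 2.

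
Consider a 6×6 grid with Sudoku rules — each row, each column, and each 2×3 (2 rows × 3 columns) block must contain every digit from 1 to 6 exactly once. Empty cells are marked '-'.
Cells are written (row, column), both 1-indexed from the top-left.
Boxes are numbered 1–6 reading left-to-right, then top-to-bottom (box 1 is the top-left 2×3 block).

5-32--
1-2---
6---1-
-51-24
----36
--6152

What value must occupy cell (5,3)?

Cell (5,3) itself could take any of {4, 5} by direct elimination.
Consider where 5 can go in box 5.
(5,1) is out (column 1 already has a 5).
(5,2) is out (column 2 already has a 5).
(6,1) is out (row 6 already has a 5).
(6,2) is out (row 6 already has a 5).
So the only cell in box 5 that can hold 5 is (5,3).
Therefore (5,3) = 5.

5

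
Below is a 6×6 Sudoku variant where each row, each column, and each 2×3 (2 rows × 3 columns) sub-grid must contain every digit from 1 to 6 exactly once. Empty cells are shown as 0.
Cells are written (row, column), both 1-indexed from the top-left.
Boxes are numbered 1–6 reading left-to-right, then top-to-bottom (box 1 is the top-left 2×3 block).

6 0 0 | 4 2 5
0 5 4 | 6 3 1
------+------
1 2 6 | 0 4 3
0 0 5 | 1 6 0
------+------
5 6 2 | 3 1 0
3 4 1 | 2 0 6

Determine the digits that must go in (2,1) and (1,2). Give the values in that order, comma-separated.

For (2,1):
  Row 2 already contains {1, 3, 4, 5, 6}.
  Column 1 already contains {1, 3, 5, 6}.
  Its 2×3 block (box 1) already contains {4, 5, 6}.
  The only value from 1–6 not eliminated is 2, so (2,1) = 2.
For (1,2):
  Consider where 1 can go in row 1.
  (1,3) is out (column 3 already has a 1).
  So the only cell in row 1 that can hold 1 is (1,2).
  So (1,2) = 1.

2,1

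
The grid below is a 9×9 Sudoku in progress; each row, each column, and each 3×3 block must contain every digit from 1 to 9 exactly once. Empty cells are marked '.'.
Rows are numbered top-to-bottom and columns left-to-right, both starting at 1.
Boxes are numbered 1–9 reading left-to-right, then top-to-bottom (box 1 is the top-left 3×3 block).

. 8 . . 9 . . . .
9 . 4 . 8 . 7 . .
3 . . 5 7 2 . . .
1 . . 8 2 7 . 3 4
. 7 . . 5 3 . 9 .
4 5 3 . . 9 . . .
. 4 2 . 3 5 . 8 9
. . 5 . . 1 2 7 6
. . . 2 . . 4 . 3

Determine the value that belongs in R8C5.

Row 8 already contains {1, 2, 5, 6, 7}.
Column 5 already contains {2, 3, 5, 7, 8, 9}.
Its 3×3 block (box 8) already contains {1, 2, 3, 5}.
The only value from 1–9 not eliminated is 4, so R8C5 = 4.

4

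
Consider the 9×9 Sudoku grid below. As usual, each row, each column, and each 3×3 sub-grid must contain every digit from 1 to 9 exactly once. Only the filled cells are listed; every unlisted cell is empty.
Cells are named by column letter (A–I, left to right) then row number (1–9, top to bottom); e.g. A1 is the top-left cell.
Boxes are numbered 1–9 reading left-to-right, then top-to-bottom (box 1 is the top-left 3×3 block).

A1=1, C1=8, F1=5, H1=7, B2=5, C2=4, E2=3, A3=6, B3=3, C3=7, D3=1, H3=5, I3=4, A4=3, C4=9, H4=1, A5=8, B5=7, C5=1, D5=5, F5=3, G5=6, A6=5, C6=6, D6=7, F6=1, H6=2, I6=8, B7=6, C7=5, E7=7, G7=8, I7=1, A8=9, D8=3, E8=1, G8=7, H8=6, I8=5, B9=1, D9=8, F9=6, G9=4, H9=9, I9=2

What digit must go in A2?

2

Row 2 already contains {3, 4, 5}.
Column A already contains {1, 3, 5, 6, 8, 9}.
Its 3×3 block (box 1) already contains {1, 3, 4, 5, 6, 7, 8}.
The only value from 1–9 not eliminated is 2, so A2 = 2.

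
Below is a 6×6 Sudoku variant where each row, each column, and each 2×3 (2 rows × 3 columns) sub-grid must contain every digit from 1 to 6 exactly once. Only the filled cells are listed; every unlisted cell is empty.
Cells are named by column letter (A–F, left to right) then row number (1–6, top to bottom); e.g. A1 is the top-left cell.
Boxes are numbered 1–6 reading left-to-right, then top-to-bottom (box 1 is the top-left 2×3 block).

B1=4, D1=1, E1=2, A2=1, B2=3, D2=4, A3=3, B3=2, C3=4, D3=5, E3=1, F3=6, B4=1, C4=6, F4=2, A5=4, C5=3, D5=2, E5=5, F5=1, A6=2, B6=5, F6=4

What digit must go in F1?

3

Cell F1 itself could take any of {3, 5} by direct elimination.
Consider where 3 can go in row 1.
A1 is out (column A already has a 3).
C1 is out (column C already has a 3).
So the only cell in row 1 that can hold 3 is F1.
Therefore F1 = 3.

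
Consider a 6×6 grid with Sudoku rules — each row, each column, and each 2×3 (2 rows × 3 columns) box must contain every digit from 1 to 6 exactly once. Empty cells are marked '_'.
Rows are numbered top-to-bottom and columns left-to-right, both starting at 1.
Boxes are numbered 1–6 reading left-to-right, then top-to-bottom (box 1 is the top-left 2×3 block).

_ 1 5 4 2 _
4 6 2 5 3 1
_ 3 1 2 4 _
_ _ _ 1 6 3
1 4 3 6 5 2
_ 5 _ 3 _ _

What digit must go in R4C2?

2

Row 4 already contains {1, 3, 6}.
Column 2 already contains {1, 3, 4, 5, 6}.
Its 2×3 block (box 3) already contains {1, 3}.
The only value from 1–6 not eliminated is 2, so R4C2 = 2.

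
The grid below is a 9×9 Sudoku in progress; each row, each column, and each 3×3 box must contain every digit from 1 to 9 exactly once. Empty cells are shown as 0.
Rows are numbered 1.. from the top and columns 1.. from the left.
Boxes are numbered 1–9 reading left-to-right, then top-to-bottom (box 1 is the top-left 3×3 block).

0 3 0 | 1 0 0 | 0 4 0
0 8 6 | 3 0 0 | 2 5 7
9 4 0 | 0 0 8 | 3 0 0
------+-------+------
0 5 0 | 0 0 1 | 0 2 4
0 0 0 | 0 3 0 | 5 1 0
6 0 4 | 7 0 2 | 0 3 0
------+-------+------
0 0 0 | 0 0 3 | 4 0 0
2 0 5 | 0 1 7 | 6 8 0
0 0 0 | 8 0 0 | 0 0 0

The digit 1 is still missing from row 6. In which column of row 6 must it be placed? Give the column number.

2

Consider where 1 can go in row 6.
row 6, column 5 is out (column 5 already has a 1).
row 6, column 7 is out (box 6 already has a 1).
row 6, column 9 is out (box 6 already has a 1).
So the only cell in row 6 that can hold 1 is row 6, column 2.
That is column 2.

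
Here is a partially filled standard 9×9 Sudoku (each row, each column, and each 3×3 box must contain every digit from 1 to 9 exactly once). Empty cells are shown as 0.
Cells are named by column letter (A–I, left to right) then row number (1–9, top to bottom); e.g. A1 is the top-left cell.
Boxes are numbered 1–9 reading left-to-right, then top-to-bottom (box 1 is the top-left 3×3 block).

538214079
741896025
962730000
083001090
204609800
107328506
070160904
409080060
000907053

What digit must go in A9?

8

Cell A9 itself could take any of {6, 8} by direct elimination.
Consider where 8 can go in row 9.
B9 is out (column B already has a 8).
C9 is out (column C already has a 8).
E9 is out (column E already has a 8).
G9 is out (column G already has a 8).
So the only cell in row 9 that can hold 8 is A9.
Therefore A9 = 8.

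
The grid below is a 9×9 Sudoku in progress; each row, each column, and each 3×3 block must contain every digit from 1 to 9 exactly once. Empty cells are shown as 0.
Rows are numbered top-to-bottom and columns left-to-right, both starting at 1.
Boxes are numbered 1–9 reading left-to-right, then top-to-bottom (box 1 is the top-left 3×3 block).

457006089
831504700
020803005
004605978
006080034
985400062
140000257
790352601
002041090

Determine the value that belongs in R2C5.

Cell R2C5 itself could take any of {2, 9} by direct elimination.
Consider where 9 can go in row 2.
R2C8 is out (column 8 already has a 9).
R2C9 is out (column 9 already has a 9).
So the only cell in row 2 that can hold 9 is R2C5.
Therefore R2C5 = 9.

9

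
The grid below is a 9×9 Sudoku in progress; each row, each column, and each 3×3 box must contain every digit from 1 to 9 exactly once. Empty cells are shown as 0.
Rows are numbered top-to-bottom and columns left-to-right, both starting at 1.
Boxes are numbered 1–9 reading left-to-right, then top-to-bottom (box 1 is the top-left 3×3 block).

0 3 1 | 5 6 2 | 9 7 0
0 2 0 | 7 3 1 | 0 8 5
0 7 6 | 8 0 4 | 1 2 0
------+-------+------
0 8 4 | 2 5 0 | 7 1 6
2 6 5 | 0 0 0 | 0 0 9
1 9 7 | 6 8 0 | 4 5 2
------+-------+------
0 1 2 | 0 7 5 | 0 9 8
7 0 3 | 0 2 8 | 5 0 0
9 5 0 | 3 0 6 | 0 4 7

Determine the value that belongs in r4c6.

Cell r4c6 itself could take any of {3, 9} by direct elimination.
Consider where 9 can go in row 4.
r4c1 is out (column 1 already has a 9).
So the only cell in row 4 that can hold 9 is r4c6.
Therefore r4c6 = 9.

9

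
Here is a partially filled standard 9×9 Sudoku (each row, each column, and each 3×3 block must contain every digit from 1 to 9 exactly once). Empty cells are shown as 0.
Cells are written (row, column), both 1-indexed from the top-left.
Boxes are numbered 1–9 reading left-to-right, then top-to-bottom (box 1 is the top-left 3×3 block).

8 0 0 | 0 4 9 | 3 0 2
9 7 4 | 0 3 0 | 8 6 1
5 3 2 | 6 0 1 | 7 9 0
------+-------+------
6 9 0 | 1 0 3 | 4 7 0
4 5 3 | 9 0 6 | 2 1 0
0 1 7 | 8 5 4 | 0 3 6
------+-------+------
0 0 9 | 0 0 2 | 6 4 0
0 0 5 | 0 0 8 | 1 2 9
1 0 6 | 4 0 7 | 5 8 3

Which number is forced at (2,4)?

Cell (2,4) itself could take any of {2, 5} by direct elimination.
Consider where 2 can go in column 4.
(1,4) is out (row 1 already has a 2).
(7,4) is out (row 7 already has a 2).
(8,4) is out (row 8 already has a 2).
So the only cell in column 4 that can hold 2 is (2,4).
Therefore (2,4) = 2.

2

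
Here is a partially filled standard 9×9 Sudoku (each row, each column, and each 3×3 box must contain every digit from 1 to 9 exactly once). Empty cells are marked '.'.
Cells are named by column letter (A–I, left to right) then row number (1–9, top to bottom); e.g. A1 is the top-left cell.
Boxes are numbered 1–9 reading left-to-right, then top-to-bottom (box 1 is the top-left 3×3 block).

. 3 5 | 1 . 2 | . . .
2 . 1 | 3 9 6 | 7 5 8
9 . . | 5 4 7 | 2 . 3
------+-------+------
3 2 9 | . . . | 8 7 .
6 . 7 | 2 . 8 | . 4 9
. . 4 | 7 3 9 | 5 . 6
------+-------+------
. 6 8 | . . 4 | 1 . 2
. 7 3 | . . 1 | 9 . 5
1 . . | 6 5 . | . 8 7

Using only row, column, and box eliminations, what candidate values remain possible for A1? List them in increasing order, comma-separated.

Row 1 already contains {1, 2, 3, 5}.
Column A already contains {1, 2, 3, 6, 9}.
Its 3×3 block (box 1) already contains {1, 2, 3, 5, 9}.
Removing those from 1–9 leaves {4, 7, 8} as the candidates for A1.

4,7,8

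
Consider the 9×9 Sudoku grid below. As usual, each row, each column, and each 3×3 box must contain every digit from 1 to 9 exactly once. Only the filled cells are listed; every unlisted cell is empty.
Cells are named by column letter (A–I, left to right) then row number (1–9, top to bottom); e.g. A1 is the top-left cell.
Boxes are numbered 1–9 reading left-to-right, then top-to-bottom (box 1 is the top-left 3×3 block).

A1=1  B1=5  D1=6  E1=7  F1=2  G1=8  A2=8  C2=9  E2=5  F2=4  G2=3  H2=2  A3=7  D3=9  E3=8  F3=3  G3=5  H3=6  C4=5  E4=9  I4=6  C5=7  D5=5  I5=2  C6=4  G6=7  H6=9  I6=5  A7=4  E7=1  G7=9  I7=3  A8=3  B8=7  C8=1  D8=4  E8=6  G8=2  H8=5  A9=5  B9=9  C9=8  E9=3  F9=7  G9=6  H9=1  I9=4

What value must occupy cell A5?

9

Cell A5 itself could take any of {6, 9} by direct elimination.
Consider where 9 can go in row 5.
B5 is out (column B already has a 9).
E5 is out (column E already has a 9).
F5 is out (box 5 already has a 9).
G5 is out (column G already has a 9).
H5 is out (column H already has a 9).
So the only cell in row 5 that can hold 9 is A5.
Therefore A5 = 9.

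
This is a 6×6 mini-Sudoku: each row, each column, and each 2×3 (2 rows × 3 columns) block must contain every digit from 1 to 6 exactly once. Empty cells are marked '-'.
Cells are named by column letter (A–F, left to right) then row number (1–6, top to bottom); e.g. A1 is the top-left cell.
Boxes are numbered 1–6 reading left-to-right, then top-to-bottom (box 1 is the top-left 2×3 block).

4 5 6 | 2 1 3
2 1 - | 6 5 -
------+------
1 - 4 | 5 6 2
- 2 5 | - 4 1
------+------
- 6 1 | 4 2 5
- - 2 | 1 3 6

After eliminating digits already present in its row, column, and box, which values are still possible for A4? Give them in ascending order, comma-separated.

Row 4 already contains {1, 2, 4, 5}.
Column A already contains {1, 2, 4}.
Its 2×3 block (box 3) already contains {1, 2, 4, 5}.
Removing those from 1–6 leaves {3, 6} as the candidates for A4.

3,6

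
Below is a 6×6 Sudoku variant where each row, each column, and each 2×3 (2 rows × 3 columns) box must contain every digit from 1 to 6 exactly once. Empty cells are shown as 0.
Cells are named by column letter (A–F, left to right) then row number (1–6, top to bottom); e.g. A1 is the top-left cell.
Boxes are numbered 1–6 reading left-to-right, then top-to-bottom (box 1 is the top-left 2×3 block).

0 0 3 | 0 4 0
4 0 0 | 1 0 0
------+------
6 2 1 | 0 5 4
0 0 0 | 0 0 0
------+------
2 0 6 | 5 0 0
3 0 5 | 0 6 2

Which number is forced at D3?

Row 3 already contains {1, 2, 4, 5, 6}.
Column D already contains {1, 5}.
Its 2×3 block (box 4) already contains {4, 5}.
The only value from 1–6 not eliminated is 3, so D3 = 3.

3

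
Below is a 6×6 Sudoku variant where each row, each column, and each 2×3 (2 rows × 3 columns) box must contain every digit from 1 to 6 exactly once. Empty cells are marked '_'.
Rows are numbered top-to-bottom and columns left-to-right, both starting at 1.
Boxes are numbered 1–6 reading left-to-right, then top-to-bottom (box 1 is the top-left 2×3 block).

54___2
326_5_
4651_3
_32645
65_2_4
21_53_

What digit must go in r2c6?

Row 2 already contains {2, 3, 5, 6}.
Column 6 already contains {2, 3, 4, 5}.
Its 2×3 block (box 2) already contains {2, 5}.
The only value from 1–6 not eliminated is 1, so r2c6 = 1.

1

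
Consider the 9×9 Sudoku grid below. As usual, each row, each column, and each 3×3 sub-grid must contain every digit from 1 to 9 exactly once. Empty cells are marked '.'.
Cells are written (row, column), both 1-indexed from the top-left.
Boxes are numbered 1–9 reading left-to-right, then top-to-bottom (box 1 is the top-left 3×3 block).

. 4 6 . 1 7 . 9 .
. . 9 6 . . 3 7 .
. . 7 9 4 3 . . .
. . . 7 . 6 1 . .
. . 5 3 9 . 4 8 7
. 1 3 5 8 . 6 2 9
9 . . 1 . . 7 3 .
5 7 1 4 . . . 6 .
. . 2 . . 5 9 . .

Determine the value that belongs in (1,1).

Cell (1,1) itself could take any of {2, 3, 8} by direct elimination.
Consider where 3 can go in row 1.
(1,4) is out (column 4 already has a 3).
(1,7) is out (column 7 already has a 3).
(1,9) is out (box 3 already has a 3).
So the only cell in row 1 that can hold 3 is (1,1).
Therefore (1,1) = 3.

3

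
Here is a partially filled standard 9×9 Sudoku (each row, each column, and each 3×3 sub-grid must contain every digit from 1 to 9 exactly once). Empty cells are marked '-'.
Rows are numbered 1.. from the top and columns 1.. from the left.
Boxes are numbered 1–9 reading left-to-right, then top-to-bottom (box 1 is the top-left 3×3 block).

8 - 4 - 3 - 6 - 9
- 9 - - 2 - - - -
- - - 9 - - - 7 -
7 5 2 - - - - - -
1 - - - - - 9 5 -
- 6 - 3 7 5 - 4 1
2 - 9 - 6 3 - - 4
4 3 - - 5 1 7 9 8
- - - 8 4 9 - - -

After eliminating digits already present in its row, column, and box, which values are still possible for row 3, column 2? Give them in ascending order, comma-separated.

1,2

Row 3 already contains {7, 9}.
Column 2 already contains {3, 5, 6, 9}.
Its 3×3 block (box 1) already contains {4, 8, 9}.
Removing those from 1–9 leaves {1, 2} as the candidates for row 3, column 2.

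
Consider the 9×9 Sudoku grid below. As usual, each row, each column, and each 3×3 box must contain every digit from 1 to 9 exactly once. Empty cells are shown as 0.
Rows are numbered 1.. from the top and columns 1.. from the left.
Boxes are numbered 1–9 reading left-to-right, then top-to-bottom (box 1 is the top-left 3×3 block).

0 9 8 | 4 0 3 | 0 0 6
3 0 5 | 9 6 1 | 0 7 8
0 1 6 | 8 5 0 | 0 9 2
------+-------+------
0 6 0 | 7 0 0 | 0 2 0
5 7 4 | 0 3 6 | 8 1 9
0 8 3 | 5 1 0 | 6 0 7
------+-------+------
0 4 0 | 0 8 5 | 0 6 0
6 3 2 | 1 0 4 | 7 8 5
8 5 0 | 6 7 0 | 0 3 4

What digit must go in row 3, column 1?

4

Cell row 3, column 1 itself could take any of {4, 7} by direct elimination.
Consider where 4 can go in box 1.
row 1, column 1 is out (row 1 already has a 4).
row 2, column 2 is out (column 2 already has a 4).
So the only cell in box 1 that can hold 4 is row 3, column 1.
Therefore row 3, column 1 = 4.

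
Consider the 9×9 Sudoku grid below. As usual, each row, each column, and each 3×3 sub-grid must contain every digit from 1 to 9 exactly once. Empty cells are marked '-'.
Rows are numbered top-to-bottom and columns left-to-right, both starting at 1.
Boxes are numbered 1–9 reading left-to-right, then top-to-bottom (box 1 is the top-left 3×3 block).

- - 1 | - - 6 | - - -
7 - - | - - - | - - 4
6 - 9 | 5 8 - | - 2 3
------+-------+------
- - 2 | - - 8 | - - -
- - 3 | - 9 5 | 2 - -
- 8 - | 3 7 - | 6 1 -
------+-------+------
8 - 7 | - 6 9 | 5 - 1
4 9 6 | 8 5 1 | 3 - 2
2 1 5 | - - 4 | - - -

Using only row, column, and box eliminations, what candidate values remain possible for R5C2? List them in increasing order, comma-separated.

4,6,7

Row 5 already contains {2, 3, 5, 9}.
Column 2 already contains {1, 8, 9}.
Its 3×3 block (box 4) already contains {2, 3, 8}.
Removing those from 1–9 leaves {4, 6, 7} as the candidates for R5C2.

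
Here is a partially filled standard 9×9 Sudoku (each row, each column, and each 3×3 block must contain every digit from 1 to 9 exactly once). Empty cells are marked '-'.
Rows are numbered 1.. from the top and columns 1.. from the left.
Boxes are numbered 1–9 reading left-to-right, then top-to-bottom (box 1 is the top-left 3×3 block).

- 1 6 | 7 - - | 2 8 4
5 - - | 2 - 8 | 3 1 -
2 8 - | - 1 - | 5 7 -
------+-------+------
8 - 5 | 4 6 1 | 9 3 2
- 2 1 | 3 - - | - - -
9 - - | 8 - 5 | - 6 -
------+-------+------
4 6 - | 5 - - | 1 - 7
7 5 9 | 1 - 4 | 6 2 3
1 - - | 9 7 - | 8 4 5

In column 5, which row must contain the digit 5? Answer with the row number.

Consider where 5 can go in column 5.
row 2, column 5 is out (row 2 already has a 5).
row 5, column 5 is out (box 5 already has a 5).
row 6, column 5 is out (row 6 already has a 5).
row 7, column 5 is out (row 7 already has a 5).
row 8, column 5 is out (row 8 already has a 5).
So the only cell in column 5 that can hold 5 is row 1, column 5.
That is row 1.

1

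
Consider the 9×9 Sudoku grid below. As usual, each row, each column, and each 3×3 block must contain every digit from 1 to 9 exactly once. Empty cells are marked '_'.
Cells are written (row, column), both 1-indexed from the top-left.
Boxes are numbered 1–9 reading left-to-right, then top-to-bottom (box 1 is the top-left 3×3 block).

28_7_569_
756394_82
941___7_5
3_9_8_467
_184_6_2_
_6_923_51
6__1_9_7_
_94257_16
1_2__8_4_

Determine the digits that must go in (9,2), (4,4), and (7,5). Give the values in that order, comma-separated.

For (9,2):
  Consider where 7 can go in column 2.
  (4,2) is out (row 4 already has a 7).
  (7,2) is out (row 7 already has a 7).
  So the only cell in column 2 that can hold 7 is (9,2).
  So (9,2) = 7.
For (4,4):
  Row 4 already contains {3, 4, 6, 7, 8, 9}.
  Column 4 already contains {1, 2, 3, 4, 7, 9}.
  Its 3×3 block (box 5) already contains {2, 3, 4, 6, 8, 9}.
  The only value from 1–9 not eliminated is 5, so (4,4) = 5.
For (7,5):
  Consider where 4 can go in box 8.
  (9,4) is out (row 9 already has a 4).
  (9,5) is out (row 9 already has a 4).
  So the only cell in box 8 that can hold 4 is (7,5).
  So (7,5) = 4.

7,5,4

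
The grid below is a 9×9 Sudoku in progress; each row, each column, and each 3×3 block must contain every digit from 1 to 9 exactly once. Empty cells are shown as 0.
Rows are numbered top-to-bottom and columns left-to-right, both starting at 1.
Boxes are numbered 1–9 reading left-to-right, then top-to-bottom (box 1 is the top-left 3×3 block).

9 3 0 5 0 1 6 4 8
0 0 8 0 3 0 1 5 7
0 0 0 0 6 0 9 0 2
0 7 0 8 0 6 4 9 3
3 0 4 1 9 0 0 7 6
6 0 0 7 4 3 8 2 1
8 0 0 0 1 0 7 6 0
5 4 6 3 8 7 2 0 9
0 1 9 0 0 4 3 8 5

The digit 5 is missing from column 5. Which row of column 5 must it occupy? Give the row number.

Consider where 5 can go in column 5.
r1c5 is out (row 1 already has a 5).
r9c5 is out (row 9 already has a 5).
So the only cell in column 5 that can hold 5 is r4c5.
That is row 4.

4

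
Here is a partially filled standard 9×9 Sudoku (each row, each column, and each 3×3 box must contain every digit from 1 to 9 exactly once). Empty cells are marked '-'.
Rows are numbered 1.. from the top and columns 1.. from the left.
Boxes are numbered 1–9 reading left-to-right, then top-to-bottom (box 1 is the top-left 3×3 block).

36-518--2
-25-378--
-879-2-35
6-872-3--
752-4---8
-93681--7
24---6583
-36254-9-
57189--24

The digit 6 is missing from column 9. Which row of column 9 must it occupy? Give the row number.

2

Consider where 6 can go in column 9.
row 4, column 9 is out (row 4 already has a 6).
row 8, column 9 is out (row 8 already has a 6).
So the only cell in column 9 that can hold 6 is row 2, column 9.
That is row 2.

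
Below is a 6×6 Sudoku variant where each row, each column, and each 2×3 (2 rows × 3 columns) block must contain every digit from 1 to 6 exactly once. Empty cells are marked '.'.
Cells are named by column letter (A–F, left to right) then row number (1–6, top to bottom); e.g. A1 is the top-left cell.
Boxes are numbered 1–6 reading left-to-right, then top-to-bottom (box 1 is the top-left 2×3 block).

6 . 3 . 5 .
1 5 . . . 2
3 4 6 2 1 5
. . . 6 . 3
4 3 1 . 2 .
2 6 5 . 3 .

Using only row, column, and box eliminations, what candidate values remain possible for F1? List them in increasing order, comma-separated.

1,4

Row 1 already contains {3, 5, 6}.
Column F already contains {2, 3, 5}.
Its 2×3 block (box 2) already contains {2, 5}.
Removing those from 1–6 leaves {1, 4} as the candidates for F1.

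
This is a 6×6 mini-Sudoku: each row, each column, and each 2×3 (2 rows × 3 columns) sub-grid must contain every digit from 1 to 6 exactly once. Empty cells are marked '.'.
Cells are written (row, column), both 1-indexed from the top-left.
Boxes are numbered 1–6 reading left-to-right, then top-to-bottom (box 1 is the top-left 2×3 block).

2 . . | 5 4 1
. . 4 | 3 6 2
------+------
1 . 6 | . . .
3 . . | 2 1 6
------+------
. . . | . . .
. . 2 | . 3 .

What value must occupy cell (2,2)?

1

Cell (2,2) itself could take any of {1, 5} by direct elimination.
Consider where 1 can go in row 2.
(2,1) is out (column 1 already has a 1).
So the only cell in row 2 that can hold 1 is (2,2).
Therefore (2,2) = 1.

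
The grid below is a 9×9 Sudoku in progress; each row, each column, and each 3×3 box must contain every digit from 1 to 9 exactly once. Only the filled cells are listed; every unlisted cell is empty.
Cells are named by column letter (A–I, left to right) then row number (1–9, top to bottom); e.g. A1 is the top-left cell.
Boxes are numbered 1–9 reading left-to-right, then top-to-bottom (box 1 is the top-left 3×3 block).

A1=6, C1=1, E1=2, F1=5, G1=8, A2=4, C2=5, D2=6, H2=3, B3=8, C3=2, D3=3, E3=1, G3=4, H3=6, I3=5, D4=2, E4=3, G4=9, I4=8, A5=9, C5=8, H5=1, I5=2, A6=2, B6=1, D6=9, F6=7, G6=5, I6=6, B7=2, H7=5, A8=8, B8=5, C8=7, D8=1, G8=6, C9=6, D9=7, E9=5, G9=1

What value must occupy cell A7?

1

Cell A7 itself could take any of {1, 3} by direct elimination.
Consider where 1 can go in column A.
A3 is out (row 3 already has a 1).
A4 is out (box 4 already has a 1).
A9 is out (row 9 already has a 1).
So the only cell in column A that can hold 1 is A7.
Therefore A7 = 1.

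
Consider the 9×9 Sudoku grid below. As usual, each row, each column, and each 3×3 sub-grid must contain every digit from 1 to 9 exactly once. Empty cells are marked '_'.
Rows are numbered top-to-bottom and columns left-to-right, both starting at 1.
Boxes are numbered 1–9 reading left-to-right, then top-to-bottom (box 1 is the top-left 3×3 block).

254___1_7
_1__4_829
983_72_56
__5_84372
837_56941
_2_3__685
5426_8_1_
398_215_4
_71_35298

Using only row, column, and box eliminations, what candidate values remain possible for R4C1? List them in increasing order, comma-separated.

Row 4 already contains {2, 3, 4, 5, 7, 8}.
Column 1 already contains {2, 3, 5, 8, 9}.
Its 3×3 block (box 4) already contains {2, 3, 5, 7, 8}.
Removing those from 1–9 leaves {1, 6} as the candidates for R4C1.

1,6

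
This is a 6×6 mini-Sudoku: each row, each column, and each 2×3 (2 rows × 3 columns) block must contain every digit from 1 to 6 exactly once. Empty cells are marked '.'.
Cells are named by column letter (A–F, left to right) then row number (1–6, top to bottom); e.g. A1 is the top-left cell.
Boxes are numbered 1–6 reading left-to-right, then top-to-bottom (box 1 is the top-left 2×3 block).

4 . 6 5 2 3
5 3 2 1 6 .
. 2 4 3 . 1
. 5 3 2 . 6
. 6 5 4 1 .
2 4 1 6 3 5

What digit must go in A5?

Row 5 already contains {1, 4, 5, 6}.
Column A already contains {2, 4, 5}.
Its 2×3 block (box 5) already contains {1, 2, 4, 5, 6}.
The only value from 1–6 not eliminated is 3, so A5 = 3.

3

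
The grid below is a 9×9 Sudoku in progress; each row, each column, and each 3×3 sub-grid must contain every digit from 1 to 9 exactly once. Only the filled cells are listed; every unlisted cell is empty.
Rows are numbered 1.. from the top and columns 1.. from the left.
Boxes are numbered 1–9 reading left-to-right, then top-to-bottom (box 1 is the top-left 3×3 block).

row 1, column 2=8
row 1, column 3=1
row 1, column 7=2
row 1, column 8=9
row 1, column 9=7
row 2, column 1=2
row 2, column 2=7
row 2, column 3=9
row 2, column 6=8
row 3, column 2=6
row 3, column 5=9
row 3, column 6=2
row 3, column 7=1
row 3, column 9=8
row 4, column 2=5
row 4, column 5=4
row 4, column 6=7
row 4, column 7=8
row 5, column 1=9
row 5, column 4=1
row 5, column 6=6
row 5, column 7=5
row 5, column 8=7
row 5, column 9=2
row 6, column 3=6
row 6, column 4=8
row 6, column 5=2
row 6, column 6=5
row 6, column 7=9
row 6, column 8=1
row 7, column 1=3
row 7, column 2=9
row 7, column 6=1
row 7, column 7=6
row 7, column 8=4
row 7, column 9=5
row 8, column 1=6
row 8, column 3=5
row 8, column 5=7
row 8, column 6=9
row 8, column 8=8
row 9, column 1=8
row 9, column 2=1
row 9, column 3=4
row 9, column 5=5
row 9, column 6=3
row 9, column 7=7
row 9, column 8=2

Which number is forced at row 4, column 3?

2

Cell row 4, column 3 itself could take any of {2, 3} by direct elimination.
Consider where 2 can go in box 4.
row 4, column 1 is out (column 1 already has a 2).
row 5, column 2 is out (row 5 already has a 2).
row 5, column 3 is out (row 5 already has a 2).
row 6, column 1 is out (row 6 already has a 2).
row 6, column 2 is out (row 6 already has a 2).
So the only cell in box 4 that can hold 2 is row 4, column 3.
Therefore row 4, column 3 = 2.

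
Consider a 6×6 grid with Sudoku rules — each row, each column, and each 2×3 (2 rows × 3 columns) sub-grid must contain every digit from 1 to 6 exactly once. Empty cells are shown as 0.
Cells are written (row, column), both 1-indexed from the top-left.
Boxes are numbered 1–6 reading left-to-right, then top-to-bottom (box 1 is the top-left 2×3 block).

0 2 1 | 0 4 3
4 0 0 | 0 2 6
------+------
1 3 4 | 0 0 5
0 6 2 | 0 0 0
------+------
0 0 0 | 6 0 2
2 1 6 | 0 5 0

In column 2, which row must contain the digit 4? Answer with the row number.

5

Consider where 4 can go in column 2.
(2,2) is out (row 2 already has a 4).
So the only cell in column 2 that can hold 4 is (5,2).
That is row 5.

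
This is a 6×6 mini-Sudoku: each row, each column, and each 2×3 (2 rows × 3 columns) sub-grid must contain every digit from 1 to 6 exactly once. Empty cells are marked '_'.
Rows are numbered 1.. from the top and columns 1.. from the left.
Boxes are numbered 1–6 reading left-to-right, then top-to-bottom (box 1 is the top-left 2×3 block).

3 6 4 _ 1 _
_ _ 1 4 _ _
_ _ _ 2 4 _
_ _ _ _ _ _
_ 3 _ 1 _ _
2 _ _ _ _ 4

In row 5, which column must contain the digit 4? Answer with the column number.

1

Consider where 4 can go in row 5.
row 5, column 3 is out (column 3 already has a 4).
row 5, column 5 is out (column 5 already has a 4).
row 5, column 6 is out (column 6 already has a 4).
So the only cell in row 5 that can hold 4 is row 5, column 1.
That is column 1.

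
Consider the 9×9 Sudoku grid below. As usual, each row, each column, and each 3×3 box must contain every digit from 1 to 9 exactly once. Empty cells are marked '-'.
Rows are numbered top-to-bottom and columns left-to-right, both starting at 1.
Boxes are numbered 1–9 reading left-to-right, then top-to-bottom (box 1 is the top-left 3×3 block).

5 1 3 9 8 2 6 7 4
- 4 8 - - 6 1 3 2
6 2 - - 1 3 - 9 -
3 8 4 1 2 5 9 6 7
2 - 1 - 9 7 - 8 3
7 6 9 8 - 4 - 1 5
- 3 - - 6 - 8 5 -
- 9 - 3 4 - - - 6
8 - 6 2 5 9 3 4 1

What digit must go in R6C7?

Row 6 already contains {1, 4, 5, 6, 7, 8, 9}.
Column 7 already contains {1, 3, 6, 8, 9}.
Its 3×3 block (box 6) already contains {1, 3, 5, 6, 7, 8, 9}.
The only value from 1–9 not eliminated is 2, so R6C7 = 2.

2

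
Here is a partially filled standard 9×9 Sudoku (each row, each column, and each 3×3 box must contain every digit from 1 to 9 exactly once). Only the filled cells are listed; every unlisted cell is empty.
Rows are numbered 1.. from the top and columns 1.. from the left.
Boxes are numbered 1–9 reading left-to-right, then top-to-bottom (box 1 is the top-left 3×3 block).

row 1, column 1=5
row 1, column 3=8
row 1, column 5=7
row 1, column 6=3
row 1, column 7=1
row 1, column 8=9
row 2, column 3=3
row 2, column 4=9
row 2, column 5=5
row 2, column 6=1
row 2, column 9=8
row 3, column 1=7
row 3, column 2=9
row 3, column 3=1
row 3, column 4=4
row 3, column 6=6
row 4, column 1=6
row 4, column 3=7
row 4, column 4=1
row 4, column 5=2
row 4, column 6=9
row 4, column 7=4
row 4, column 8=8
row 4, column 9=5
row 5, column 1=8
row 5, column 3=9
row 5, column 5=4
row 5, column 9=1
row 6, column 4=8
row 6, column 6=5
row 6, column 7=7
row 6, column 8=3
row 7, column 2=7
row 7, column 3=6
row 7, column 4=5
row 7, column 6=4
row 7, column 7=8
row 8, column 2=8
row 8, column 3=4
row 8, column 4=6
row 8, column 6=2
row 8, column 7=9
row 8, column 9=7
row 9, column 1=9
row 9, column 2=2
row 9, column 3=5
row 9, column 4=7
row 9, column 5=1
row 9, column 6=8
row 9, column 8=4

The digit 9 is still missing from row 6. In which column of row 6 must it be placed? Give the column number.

9

Consider where 9 can go in row 6.
row 6, column 1 is out (column 1 already has a 9).
row 6, column 2 is out (column 2 already has a 9).
row 6, column 3 is out (column 3 already has a 9).
row 6, column 5 is out (box 5 already has a 9).
So the only cell in row 6 that can hold 9 is row 6, column 9.
That is column 9.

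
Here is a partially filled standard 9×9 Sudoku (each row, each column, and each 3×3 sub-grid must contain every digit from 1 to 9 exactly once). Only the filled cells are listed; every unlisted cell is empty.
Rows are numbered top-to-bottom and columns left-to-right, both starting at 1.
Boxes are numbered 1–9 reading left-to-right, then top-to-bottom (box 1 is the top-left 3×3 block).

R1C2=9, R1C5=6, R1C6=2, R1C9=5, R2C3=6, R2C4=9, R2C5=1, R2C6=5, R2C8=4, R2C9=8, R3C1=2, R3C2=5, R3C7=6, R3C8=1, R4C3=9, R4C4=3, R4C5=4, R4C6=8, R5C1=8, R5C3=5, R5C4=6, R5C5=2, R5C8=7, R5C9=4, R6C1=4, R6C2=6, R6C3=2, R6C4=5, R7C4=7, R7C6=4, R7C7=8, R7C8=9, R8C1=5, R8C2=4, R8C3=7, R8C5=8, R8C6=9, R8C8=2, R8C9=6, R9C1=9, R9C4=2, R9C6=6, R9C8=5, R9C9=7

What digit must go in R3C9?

Cell R3C9 itself could take any of {3, 9} by direct elimination.
Consider where 9 can go in box 3.
R1C7 is out (row 1 already has a 9).
R1C8 is out (row 1 already has a 9).
R2C7 is out (row 2 already has a 9).
So the only cell in box 3 that can hold 9 is R3C9.
Therefore R3C9 = 9.

9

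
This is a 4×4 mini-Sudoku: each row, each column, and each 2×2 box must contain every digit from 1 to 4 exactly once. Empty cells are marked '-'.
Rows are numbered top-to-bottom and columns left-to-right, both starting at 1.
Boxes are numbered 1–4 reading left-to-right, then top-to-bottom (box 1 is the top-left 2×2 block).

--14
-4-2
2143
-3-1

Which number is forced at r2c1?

Cell r2c1 itself could take any of {1, 3} by direct elimination.
Consider where 1 can go in column 1.
r1c1 is out (row 1 already has a 1).
r4c1 is out (row 4 already has a 1).
So the only cell in column 1 that can hold 1 is r2c1.
Therefore r2c1 = 1.

1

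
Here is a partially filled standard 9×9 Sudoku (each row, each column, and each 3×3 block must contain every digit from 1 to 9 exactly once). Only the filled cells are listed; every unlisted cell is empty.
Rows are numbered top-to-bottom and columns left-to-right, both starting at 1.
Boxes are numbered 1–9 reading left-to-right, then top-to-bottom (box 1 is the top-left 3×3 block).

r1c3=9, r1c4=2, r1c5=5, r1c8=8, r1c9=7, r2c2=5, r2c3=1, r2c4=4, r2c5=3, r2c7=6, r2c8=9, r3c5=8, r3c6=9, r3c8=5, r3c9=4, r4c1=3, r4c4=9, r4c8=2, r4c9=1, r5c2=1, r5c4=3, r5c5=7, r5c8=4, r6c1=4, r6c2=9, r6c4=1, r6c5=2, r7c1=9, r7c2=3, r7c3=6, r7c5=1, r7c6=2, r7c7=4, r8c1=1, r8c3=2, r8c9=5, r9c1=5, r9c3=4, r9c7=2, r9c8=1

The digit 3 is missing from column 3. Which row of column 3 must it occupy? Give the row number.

3

Consider where 3 can go in column 3.
r4c3 is out (row 4 already has a 3).
r5c3 is out (row 5 already has a 3).
r6c3 is out (box 4 already has a 3).
So the only cell in column 3 that can hold 3 is r3c3.
That is row 3.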